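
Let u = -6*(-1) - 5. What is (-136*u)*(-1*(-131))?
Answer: -17816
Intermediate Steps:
u = 1 (u = 6 - 5 = 1)
(-136*u)*(-1*(-131)) = (-136*1)*(-1*(-131)) = -136*131 = -17816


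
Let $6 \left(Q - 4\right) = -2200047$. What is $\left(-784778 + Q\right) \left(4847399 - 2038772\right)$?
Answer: $- \frac{6467978692419}{2} \approx -3.234 \cdot 10^{12}$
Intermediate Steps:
$Q = - \frac{733341}{2}$ ($Q = 4 + \frac{1}{6} \left(-2200047\right) = 4 - \frac{733349}{2} = - \frac{733341}{2} \approx -3.6667 \cdot 10^{5}$)
$\left(-784778 + Q\right) \left(4847399 - 2038772\right) = \left(-784778 - \frac{733341}{2}\right) \left(4847399 - 2038772\right) = \left(- \frac{2302897}{2}\right) 2808627 = - \frac{6467978692419}{2}$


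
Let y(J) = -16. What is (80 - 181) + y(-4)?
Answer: -117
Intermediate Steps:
(80 - 181) + y(-4) = (80 - 181) - 16 = -101 - 16 = -117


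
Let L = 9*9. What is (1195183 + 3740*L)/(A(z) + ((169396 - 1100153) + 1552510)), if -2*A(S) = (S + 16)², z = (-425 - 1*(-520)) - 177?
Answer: 136193/56325 ≈ 2.4180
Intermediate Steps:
L = 81
z = -82 (z = (-425 + 520) - 177 = 95 - 177 = -82)
A(S) = -(16 + S)²/2 (A(S) = -(S + 16)²/2 = -(16 + S)²/2)
(1195183 + 3740*L)/(A(z) + ((169396 - 1100153) + 1552510)) = (1195183 + 3740*81)/(-(16 - 82)²/2 + ((169396 - 1100153) + 1552510)) = (1195183 + 302940)/(-½*(-66)² + (-930757 + 1552510)) = 1498123/(-½*4356 + 621753) = 1498123/(-2178 + 621753) = 1498123/619575 = 1498123*(1/619575) = 136193/56325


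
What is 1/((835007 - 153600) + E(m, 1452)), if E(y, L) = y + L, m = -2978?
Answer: 1/679881 ≈ 1.4708e-6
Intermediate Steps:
E(y, L) = L + y
1/((835007 - 153600) + E(m, 1452)) = 1/((835007 - 153600) + (1452 - 2978)) = 1/(681407 - 1526) = 1/679881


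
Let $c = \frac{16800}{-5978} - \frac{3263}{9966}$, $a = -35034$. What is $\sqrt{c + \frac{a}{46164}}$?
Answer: $\frac{i \sqrt{261077851358462289921}}{8185419627} \approx 1.974 i$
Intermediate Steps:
$c = - \frac{13352501}{4255482}$ ($c = 16800 \left(- \frac{1}{5978}\right) - \frac{3263}{9966} = - \frac{1200}{427} - \frac{3263}{9966} = - \frac{13352501}{4255482} \approx -3.1377$)
$\sqrt{c + \frac{a}{46164}} = \sqrt{- \frac{13352501}{4255482} - \frac{35034}{46164}} = \sqrt{- \frac{13352501}{4255482} - \frac{5839}{7694}} = \sqrt{- \frac{31895475523}{8185419627}} = \frac{i \sqrt{261077851358462289921}}{8185419627}$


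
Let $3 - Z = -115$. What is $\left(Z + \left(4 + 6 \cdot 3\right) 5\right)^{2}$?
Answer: $51984$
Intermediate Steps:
$Z = 118$ ($Z = 3 - -115 = 3 + 115 = 118$)
$\left(Z + \left(4 + 6 \cdot 3\right) 5\right)^{2} = \left(118 + \left(4 + 6 \cdot 3\right) 5\right)^{2} = \left(118 + \left(4 + 18\right) 5\right)^{2} = \left(118 + 22 \cdot 5\right)^{2} = \left(118 + 110\right)^{2} = 228^{2} = 51984$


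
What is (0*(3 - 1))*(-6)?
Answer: 0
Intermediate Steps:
(0*(3 - 1))*(-6) = (0*2)*(-6) = 0*(-6) = 0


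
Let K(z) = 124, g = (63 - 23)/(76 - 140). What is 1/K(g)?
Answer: 1/124 ≈ 0.0080645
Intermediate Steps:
g = -5/8 (g = 40/(-64) = 40*(-1/64) = -5/8 ≈ -0.62500)
1/K(g) = 1/124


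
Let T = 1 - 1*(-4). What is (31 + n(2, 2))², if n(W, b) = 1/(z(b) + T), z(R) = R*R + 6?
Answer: 217156/225 ≈ 965.14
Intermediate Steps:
T = 5 (T = 1 + 4 = 5)
z(R) = 6 + R² (z(R) = R² + 6 = 6 + R²)
n(W, b) = 1/(11 + b²) (n(W, b) = 1/((6 + b²) + 5) = 1/(11 + b²))
(31 + n(2, 2))² = (31 + 1/(11 + 2²))² = (31 + 1/(11 + 4))² = (31 + 1/15)² = (466/15)² = 217156/225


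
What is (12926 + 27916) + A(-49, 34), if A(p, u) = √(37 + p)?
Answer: 40842 + 2*I*√3 ≈ 40842.0 + 3.4641*I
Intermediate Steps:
(12926 + 27916) + A(-49, 34) = (12926 + 27916) + √(37 - 49) = 40842 + √(-12) = 40842 + 2*I*√3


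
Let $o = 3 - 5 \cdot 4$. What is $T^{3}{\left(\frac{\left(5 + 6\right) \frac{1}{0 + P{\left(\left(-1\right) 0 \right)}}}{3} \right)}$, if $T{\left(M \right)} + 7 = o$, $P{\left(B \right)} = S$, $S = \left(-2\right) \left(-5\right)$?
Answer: $-13824$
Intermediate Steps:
$S = 10$
$P{\left(B \right)} = 10$
$o = -17$ ($o = 3 - 20 = -17$)
$T{\left(M \right)} = -24$ ($T{\left(M \right)} = -7 - 17 = -24$)
$T^{3}{\left(\frac{\left(5 + 6\right) \frac{1}{0 + P{\left(\left(-1\right) 0 \right)}}}{3} \right)} = \left(-24\right)^{3} = -13824$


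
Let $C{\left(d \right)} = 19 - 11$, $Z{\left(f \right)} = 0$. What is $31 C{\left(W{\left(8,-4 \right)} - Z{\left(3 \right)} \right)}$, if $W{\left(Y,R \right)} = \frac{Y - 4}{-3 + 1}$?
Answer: $248$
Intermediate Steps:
$W{\left(Y,R \right)} = 2 - \frac{Y}{2}$ ($W{\left(Y,R \right)} = \frac{-4 + Y}{-2} = \left(-4 + Y\right) \left(- \frac{1}{2}\right) = 2 - \frac{Y}{2}$)
$C{\left(d \right)} = 8$ ($C{\left(d \right)} = 19 - 11 = 8$)
$31 C{\left(W{\left(8,-4 \right)} - Z{\left(3 \right)} \right)} = 31 \cdot 8 = 248$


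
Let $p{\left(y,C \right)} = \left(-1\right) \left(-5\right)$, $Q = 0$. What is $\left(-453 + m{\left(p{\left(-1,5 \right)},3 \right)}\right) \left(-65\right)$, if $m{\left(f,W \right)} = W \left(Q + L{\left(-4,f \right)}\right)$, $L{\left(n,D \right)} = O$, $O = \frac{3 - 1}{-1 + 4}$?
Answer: $29315$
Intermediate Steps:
$p{\left(y,C \right)} = 5$
$O = \frac{2}{3} \approx 0.66667$
$L{\left(n,D \right)} = \frac{2}{3}$
$m{\left(f,W \right)} = \frac{2 W}{3}$ ($m{\left(f,W \right)} = W \left(0 + \frac{2}{3}\right) = W \frac{2}{3} = \frac{2 W}{3}$)
$\left(-453 + m{\left(p{\left(-1,5 \right)},3 \right)}\right) \left(-65\right) = \left(-453 + \frac{2}{3} \cdot 3\right) \left(-65\right) = \left(-453 + 2\right) \left(-65\right) = \left(-451\right) \left(-65\right) = 29315$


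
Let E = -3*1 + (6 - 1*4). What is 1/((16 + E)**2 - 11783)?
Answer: -1/11558 ≈ -8.6520e-5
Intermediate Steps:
E = -1 (E = -3 + (6 - 4) = -3 + 2 = -1)
1/((16 + E)**2 - 11783) = 1/((16 - 1)**2 - 11783) = 1/(15**2 - 11783) = 1/(225 - 11783) = 1/(-11558) = -1/11558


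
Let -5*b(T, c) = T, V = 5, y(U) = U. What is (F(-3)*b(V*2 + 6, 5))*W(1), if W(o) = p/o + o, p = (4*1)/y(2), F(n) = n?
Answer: 144/5 ≈ 28.800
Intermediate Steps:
p = 2 (p = (4*1)/2 = 4*(1/2) = 2)
b(T, c) = -T/5
W(o) = o + 2/o (W(o) = 2/o + o = o + 2/o)
(F(-3)*b(V*2 + 6, 5))*W(1) = (-(-3)*(5*2 + 6)/5)*(1 + 2/1) = (-(-3)*(10 + 6)/5)*(1 + 2*1) = (-(-3)*16/5)*(1 + 2) = -3*(-16/5)*3 = (48/5)*3 = 144/5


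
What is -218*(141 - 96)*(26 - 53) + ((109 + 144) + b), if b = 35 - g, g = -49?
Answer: 265207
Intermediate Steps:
b = 84 (b = 35 - 1*(-49) = 35 + 49 = 84)
-218*(141 - 96)*(26 - 53) + ((109 + 144) + b) = -218*(141 - 96)*(26 - 53) + ((109 + 144) + 84) = -9810*(-27) + (253 + 84) = -218*(-1215) + 337 = 264870 + 337 = 265207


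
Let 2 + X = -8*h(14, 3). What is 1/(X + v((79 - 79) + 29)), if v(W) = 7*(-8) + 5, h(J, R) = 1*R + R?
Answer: -1/101 ≈ -0.0099010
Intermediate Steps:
h(J, R) = 2*R (h(J, R) = R + R = 2*R)
X = -50 (X = -2 - 16*3 = -2 - 8*6 = -2 - 48 = -50)
v(W) = -51 (v(W) = -56 + 5 = -51)
1/(X + v((79 - 79) + 29)) = 1/(-50 - 51) = 1/(-101) = -1/101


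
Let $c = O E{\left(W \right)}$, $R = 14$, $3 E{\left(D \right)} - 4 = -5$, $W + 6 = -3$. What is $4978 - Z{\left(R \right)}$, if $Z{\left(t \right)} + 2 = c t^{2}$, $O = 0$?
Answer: $4980$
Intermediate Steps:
$W = -9$ ($W = -6 - 3 = -9$)
$E{\left(D \right)} = - \frac{1}{3}$ ($E{\left(D \right)} = \frac{4}{3} + \frac{1}{3} \left(-5\right) = \frac{4}{3} - \frac{5}{3} = - \frac{1}{3}$)
$c = 0$ ($c = 0 \left(- \frac{1}{3}\right) = 0$)
$Z{\left(t \right)} = -2$ ($Z{\left(t \right)} = -2 + 0 t^{2} = -2 + 0 = -2$)
$4978 - Z{\left(R \right)} = 4978 - -2 = 4978 + 2 = 4980$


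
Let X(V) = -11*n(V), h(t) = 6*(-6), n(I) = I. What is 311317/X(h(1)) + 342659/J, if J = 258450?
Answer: 13432595269/17057700 ≈ 787.48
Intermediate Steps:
h(t) = -36
X(V) = -11*V
311317/X(h(1)) + 342659/J = 311317/((-11*(-36))) + 342659/258450 = 311317/396 + 342659*(1/258450) = 311317*(1/396) + 342659/258450 = 311317/396 + 342659/258450 = 13432595269/17057700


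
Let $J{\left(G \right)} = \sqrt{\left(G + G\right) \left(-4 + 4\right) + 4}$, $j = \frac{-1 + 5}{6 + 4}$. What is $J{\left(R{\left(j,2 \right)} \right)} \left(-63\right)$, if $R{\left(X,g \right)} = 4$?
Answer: $-126$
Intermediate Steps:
$j = \frac{2}{5}$ ($j = \frac{4}{10} = 4 \cdot \frac{1}{10} = \frac{2}{5} \approx 0.4$)
$J{\left(G \right)} = 2$ ($J{\left(G \right)} = \sqrt{2 G 0 + 4} = \sqrt{0 + 4} = \sqrt{4} = 2$)
$J{\left(R{\left(j,2 \right)} \right)} \left(-63\right) = 2 \left(-63\right) = -126$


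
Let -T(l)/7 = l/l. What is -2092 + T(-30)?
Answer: -2099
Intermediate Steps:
T(l) = -7 (T(l) = -7*l/l = -7*1 = -7)
-2092 + T(-30) = -2092 - 7 = -2099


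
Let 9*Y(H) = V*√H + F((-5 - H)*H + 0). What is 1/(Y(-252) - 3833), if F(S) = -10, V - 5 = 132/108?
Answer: -2795067/10716685249 - 3024*I*√7/10716685249 ≈ -0.00026081 - 7.4657e-7*I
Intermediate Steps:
V = 56/9 (V = 5 + 132/108 = 5 + 132*(1/108) = 5 + 11/9 = 56/9 ≈ 6.2222)
Y(H) = -10/9 + 56*√H/81 (Y(H) = (56*√H/9 - 10)/9 = (-10 + 56*√H/9)/9 = -10/9 + 56*√H/81)
1/(Y(-252) - 3833) = 1/((-10/9 + 56*√(-252)/81) - 3833) = 1/((-10/9 + 56*(6*I*√7)/81) - 3833) = 1/((-10/9 + 112*I*√7/27) - 3833) = 1/(-34507/9 + 112*I*√7/27)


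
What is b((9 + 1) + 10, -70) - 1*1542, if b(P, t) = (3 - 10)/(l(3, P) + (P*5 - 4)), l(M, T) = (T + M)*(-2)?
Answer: -77107/50 ≈ -1542.1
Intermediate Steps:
l(M, T) = -2*M - 2*T (l(M, T) = (M + T)*(-2) = -2*M - 2*T)
b(P, t) = -7/(-10 + 3*P) (b(P, t) = (3 - 10)/((-2*3 - 2*P) + (P*5 - 4)) = -7/((-6 - 2*P) + (5*P - 4)) = -7/((-6 - 2*P) + (-4 + 5*P)) = -7/(-10 + 3*P))
b((9 + 1) + 10, -70) - 1*1542 = -7/(-10 + 3*((9 + 1) + 10)) - 1*1542 = -7/(-10 + 3*(10 + 10)) - 1542 = -7/(-10 + 3*20) - 1542 = -7/(-10 + 60) - 1542 = -7/50 - 1542 = -77107/50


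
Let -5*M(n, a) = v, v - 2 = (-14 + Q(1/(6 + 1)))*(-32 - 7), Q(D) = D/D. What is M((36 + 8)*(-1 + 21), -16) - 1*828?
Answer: -4649/5 ≈ -929.80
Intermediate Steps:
Q(D) = 1
v = 509 (v = 2 + (-14 + 1)*(-32 - 7) = 2 - 13*(-39) = 2 + 507 = 509)
M(n, a) = -509/5 (M(n, a) = -1/5*509 = -509/5)
M((36 + 8)*(-1 + 21), -16) - 1*828 = -509/5 - 1*828 = -509/5 - 828 = -4649/5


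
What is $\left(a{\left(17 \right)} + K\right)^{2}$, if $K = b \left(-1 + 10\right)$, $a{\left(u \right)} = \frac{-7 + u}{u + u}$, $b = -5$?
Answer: $\frac{577600}{289} \approx 1998.6$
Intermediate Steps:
$a{\left(u \right)} = \frac{-7 + u}{2 u}$
$K = -45$ ($K = - 5 \left(-1 + 10\right) = \left(-5\right) 9 = -45$)
$\left(a{\left(17 \right)} + K\right)^{2} = \left(\frac{-7 + 17}{2 \cdot 17} - 45\right)^{2} = \left(\frac{1}{2} \cdot \frac{1}{17} \cdot 10 - 45\right)^{2} = \left(\frac{5}{17} - 45\right)^{2} = \left(- \frac{760}{17}\right)^{2} = \frac{577600}{289}$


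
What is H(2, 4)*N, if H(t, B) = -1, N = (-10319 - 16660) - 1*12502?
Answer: 39481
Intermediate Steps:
N = -39481 (N = -26979 - 12502 = -39481)
H(2, 4)*N = -1*(-39481) = 39481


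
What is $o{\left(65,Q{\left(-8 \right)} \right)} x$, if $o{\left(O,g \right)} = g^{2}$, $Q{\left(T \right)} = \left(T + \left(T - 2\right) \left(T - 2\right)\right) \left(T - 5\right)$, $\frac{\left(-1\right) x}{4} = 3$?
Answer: $-17164992$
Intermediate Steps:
$x = -12$ ($x = \left(-4\right) 3 = -12$)
$Q{\left(T \right)} = \left(-5 + T\right) \left(T + \left(-2 + T\right)^{2}\right)$ ($Q{\left(T \right)} = \left(T + \left(-2 + T\right) \left(-2 + T\right)\right) \left(-5 + T\right) = \left(T + \left(-2 + T\right)^{2}\right) \left(-5 + T\right) = \left(-5 + T\right) \left(T + \left(-2 + T\right)^{2}\right)$)
$o{\left(65,Q{\left(-8 \right)} \right)} x = \left(-20 + \left(-8\right)^{3} - 8 \left(-8\right)^{2} + 19 \left(-8\right)\right)^{2} \left(-12\right) = \left(-20 - 512 - 512 - 152\right)^{2} \left(-12\right) = \left(-1196\right)^{2} \left(-12\right) = 1430416 \left(-12\right) = -17164992$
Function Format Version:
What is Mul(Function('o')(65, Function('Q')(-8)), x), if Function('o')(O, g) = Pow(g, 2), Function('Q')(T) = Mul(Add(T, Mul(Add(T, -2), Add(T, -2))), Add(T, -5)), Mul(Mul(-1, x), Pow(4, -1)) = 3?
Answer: -17164992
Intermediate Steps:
x = -12 (x = Mul(-4, 3) = -12)
Function('Q')(T) = Mul(Add(-5, T), Add(T, Pow(Add(-2, T), 2))) (Function('Q')(T) = Mul(Add(T, Mul(Add(-2, T), Add(-2, T))), Add(-5, T)) = Mul(Add(T, Pow(Add(-2, T), 2)), Add(-5, T)) = Mul(Add(-5, T), Add(T, Pow(Add(-2, T), 2))))
Mul(Function('o')(65, Function('Q')(-8)), x) = Mul(Pow(Add(-20, Pow(-8, 3), Mul(-8, Pow(-8, 2)), Mul(19, -8)), 2), -12) = Mul(Pow(Add(-20, -512, Mul(-8, 64), -152), 2), -12) = Mul(Pow(Add(-20, -512, -512, -152), 2), -12) = Mul(Pow(-1196, 2), -12) = Mul(1430416, -12) = -17164992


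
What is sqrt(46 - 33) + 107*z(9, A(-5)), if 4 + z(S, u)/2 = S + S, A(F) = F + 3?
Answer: 2996 + sqrt(13) ≈ 2999.6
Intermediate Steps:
A(F) = 3 + F
z(S, u) = -8 + 4*S (z(S, u) = -8 + 2*(S + S) = -8 + 2*(2*S) = -8 + 4*S)
sqrt(46 - 33) + 107*z(9, A(-5)) = sqrt(46 - 33) + 107*(-8 + 4*9) = sqrt(13) + 107*(-8 + 36) = sqrt(13) + 107*28 = sqrt(13) + 2996 = 2996 + sqrt(13)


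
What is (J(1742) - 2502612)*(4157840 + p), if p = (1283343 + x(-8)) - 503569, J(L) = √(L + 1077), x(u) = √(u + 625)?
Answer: -(2502612 - √2819)*(4937614 + √617) ≈ -1.2357e+13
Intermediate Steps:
x(u) = √(625 + u)
J(L) = √(1077 + L)
p = 779774 + √617 (p = (1283343 + √(625 - 8)) - 503569 = (1283343 + √617) - 503569 = 779774 + √617 ≈ 7.7980e+5)
(J(1742) - 2502612)*(4157840 + p) = (√(1077 + 1742) - 2502612)*(4157840 + (779774 + √617)) = (√2819 - 2502612)*(4937614 + √617) = (-2502612 + √2819)*(4937614 + √617)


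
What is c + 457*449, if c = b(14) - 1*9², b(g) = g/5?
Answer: 1025574/5 ≈ 2.0511e+5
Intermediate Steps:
b(g) = g/5 (b(g) = g*(⅕) = g/5)
c = -391/5 (c = (⅕)*14 - 1*9² = 14/5 - 1*81 = 14/5 - 81 = -391/5 ≈ -78.200)
c + 457*449 = -391/5 + 457*449 = -391/5 + 205193 = 1025574/5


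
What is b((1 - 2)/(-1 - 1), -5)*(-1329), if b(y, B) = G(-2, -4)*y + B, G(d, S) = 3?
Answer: 9303/2 ≈ 4651.5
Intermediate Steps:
b(y, B) = B + 3*y (b(y, B) = 3*y + B = B + 3*y)
b((1 - 2)/(-1 - 1), -5)*(-1329) = (-5 + 3*((1 - 2)/(-1 - 1)))*(-1329) = (-5 + 3*(-1/(-2)))*(-1329) = (-5 + 3*(-1*(-1/2)))*(-1329) = (-5 + 3*(1/2))*(-1329) = (-5 + 3/2)*(-1329) = -7/2*(-1329) = 9303/2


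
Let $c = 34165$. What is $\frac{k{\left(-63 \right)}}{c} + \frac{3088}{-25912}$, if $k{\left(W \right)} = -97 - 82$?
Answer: $- \frac{13767471}{110660435} \approx -0.12441$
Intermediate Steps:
$k{\left(W \right)} = -179$
$\frac{k{\left(-63 \right)}}{c} + \frac{3088}{-25912} = - \frac{179}{34165} + \frac{3088}{-25912} = \left(-179\right) \frac{1}{34165} + 3088 \left(- \frac{1}{25912}\right) = - \frac{179}{34165} - \frac{386}{3239} = - \frac{13767471}{110660435}$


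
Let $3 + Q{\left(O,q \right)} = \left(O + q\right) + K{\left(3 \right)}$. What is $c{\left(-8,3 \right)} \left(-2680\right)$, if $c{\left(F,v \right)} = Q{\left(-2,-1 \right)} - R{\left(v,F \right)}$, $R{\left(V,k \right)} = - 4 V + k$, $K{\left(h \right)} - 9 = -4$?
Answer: $-50920$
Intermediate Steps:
$K{\left(h \right)} = 5$ ($K{\left(h \right)} = 9 - 4 = 5$)
$R{\left(V,k \right)} = k - 4 V$
$Q{\left(O,q \right)} = 2 + O + q$ ($Q{\left(O,q \right)} = -3 + \left(\left(O + q\right) + 5\right) = -3 + \left(5 + O + q\right) = 2 + O + q$)
$c{\left(F,v \right)} = -1 - F + 4 v$ ($c{\left(F,v \right)} = \left(2 - 2 - 1\right) - \left(F - 4 v\right) = -1 - \left(F - 4 v\right) = -1 - F + 4 v$)
$c{\left(-8,3 \right)} \left(-2680\right) = \left(-1 - -8 + 4 \cdot 3\right) \left(-2680\right) = \left(-1 + 8 + 12\right) \left(-2680\right) = 19 \left(-2680\right) = -50920$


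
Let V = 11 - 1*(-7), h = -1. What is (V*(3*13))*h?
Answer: -702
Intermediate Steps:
V = 18 (V = 11 + 7 = 18)
(V*(3*13))*h = (18*(3*13))*(-1) = (18*39)*(-1) = 702*(-1) = -702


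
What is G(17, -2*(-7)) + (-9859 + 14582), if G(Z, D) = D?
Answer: 4737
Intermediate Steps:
G(17, -2*(-7)) + (-9859 + 14582) = -2*(-7) + (-9859 + 14582) = 14 + 4723 = 4737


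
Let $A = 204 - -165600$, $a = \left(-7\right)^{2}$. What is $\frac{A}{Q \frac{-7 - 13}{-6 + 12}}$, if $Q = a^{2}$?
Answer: $- \frac{248706}{12005} \approx -20.717$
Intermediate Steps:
$a = 49$
$Q = 2401$ ($Q = 49^{2} = 2401$)
$A = 165804$ ($A = 204 + 165600 = 165804$)
$\frac{A}{Q \frac{-7 - 13}{-6 + 12}} = \frac{165804}{2401 \frac{-7 - 13}{-6 + 12}} = \frac{165804}{2401 \left(- \frac{20}{6}\right)} = \frac{165804}{2401 \left(\left(-20\right) \frac{1}{6}\right)} = \frac{165804}{2401 \left(- \frac{10}{3}\right)} = \frac{165804}{- \frac{24010}{3}} = 165804 \left(- \frac{3}{24010}\right) = - \frac{248706}{12005}$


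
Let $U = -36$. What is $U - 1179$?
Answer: $-1215$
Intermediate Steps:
$U - 1179 = -36 - 1179 = -1215$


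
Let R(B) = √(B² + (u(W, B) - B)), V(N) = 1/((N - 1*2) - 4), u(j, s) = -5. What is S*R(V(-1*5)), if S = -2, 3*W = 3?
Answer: -2*I*√593/11 ≈ -4.4276*I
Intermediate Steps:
W = 1 (W = (⅓)*3 = 1)
V(N) = 1/(-6 + N) (V(N) = 1/((N - 2) - 4) = 1/((-2 + N) - 4) = 1/(-6 + N))
R(B) = √(-5 + B² - B) (R(B) = √(B² + (-5 - B)) = √(-5 + B² - B))
S*R(V(-1*5)) = -2*√(-5 + (1/(-6 - 1*5))² - 1/(-6 - 1*5)) = -2*√(-5 + (1/(-6 - 5))² - 1/(-6 - 5)) = -2*√(-5 + (1/(-11))² - 1/(-11)) = -2*√(-5 + (-1/11)² - 1*(-1/11)) = -2*√(-5 + 1/121 + 1/11) = -2*I*√593/11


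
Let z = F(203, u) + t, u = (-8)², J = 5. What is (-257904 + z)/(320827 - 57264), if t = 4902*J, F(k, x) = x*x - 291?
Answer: -229589/263563 ≈ -0.87110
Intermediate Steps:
u = 64
F(k, x) = -291 + x² (F(k, x) = x² - 291 = -291 + x²)
t = 24510 (t = 4902*5 = 24510)
z = 28315 (z = (-291 + 64²) + 24510 = (-291 + 4096) + 24510 = 3805 + 24510 = 28315)
(-257904 + z)/(320827 - 57264) = (-257904 + 28315)/(320827 - 57264) = -229589/263563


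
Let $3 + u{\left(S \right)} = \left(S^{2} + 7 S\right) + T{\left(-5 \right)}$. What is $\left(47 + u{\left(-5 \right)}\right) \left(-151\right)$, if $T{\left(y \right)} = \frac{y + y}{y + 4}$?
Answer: $-6644$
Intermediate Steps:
$T{\left(y \right)} = \frac{2 y}{4 + y}$
$u{\left(S \right)} = 7 + S^{2} + 7 S$ ($u{\left(S \right)} = -3 + \left(\left(S^{2} + 7 S\right) + 2 \left(-5\right) \frac{1}{4 - 5}\right) = -3 + \left(\left(S^{2} + 7 S\right) + 2 \left(-5\right) \frac{1}{-1}\right) = -3 + \left(\left(S^{2} + 7 S\right) + 2 \left(-5\right) \left(-1\right)\right) = -3 + \left(\left(S^{2} + 7 S\right) + 10\right) = -3 + \left(10 + S^{2} + 7 S\right) = 7 + S^{2} + 7 S$)
$\left(47 + u{\left(-5 \right)}\right) \left(-151\right) = \left(47 + \left(7 + \left(-5\right)^{2} + 7 \left(-5\right)\right)\right) \left(-151\right) = \left(47 + \left(7 + 25 - 35\right)\right) \left(-151\right) = \left(47 - 3\right) \left(-151\right) = 44 \left(-151\right) = -6644$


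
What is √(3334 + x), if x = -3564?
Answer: I*√230 ≈ 15.166*I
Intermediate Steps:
√(3334 + x) = √(3334 - 3564) = √(-230) = I*√230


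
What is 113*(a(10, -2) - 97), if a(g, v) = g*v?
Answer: -13221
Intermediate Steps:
113*(a(10, -2) - 97) = 113*(10*(-2) - 97) = 113*(-20 - 97) = 113*(-117) = -13221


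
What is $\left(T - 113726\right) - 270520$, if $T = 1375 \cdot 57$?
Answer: $-305871$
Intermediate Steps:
$T = 78375$
$\left(T - 113726\right) - 270520 = \left(78375 - 113726\right) - 270520 = -35351 - 270520 = -305871$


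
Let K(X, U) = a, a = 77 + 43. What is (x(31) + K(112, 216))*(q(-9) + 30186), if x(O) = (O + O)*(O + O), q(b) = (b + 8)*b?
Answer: 119692980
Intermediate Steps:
a = 120
K(X, U) = 120
q(b) = b*(8 + b) (q(b) = (8 + b)*b = b*(8 + b))
x(O) = 4*O² (x(O) = (2*O)*(2*O) = 4*O²)
(x(31) + K(112, 216))*(q(-9) + 30186) = (4*31² + 120)*(-9*(8 - 9) + 30186) = (4*961 + 120)*(-9*(-1) + 30186) = (3844 + 120)*(9 + 30186) = 3964*30195 = 119692980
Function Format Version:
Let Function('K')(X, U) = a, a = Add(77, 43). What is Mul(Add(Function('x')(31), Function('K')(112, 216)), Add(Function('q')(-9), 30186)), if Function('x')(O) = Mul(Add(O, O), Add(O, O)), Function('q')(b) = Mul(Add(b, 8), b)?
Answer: 119692980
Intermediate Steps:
a = 120
Function('K')(X, U) = 120
Function('q')(b) = Mul(b, Add(8, b)) (Function('q')(b) = Mul(Add(8, b), b) = Mul(b, Add(8, b)))
Function('x')(O) = Mul(4, Pow(O, 2)) (Function('x')(O) = Mul(Mul(2, O), Mul(2, O)) = Mul(4, Pow(O, 2)))
Mul(Add(Function('x')(31), Function('K')(112, 216)), Add(Function('q')(-9), 30186)) = Mul(Add(Mul(4, Pow(31, 2)), 120), Add(Mul(-9, Add(8, -9)), 30186)) = Mul(Add(Mul(4, 961), 120), Add(Mul(-9, -1), 30186)) = Mul(Add(3844, 120), Add(9, 30186)) = Mul(3964, 30195) = 119692980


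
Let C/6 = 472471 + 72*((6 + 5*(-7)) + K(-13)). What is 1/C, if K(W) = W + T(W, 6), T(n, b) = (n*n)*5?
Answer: 1/3181722 ≈ 3.1429e-7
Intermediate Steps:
T(n, b) = 5*n² (T(n, b) = n²*5 = 5*n²)
K(W) = W + 5*W²
C = 3181722 (C = 6*(472471 + 72*((6 + 5*(-7)) - 13*(1 + 5*(-13)))) = 6*(472471 + 72*((6 - 35) - 13*(1 - 65))) = 6*(472471 + 72*(-29 - 13*(-64))) = 6*(472471 + 72*(-29 + 832)) = 6*(472471 + 72*803) = 6*(472471 + 57816) = 6*530287 = 3181722)
1/C = 1/3181722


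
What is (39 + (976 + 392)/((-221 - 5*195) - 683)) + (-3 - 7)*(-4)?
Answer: 147073/1879 ≈ 78.272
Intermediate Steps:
(39 + (976 + 392)/((-221 - 5*195) - 683)) + (-3 - 7)*(-4) = (39 + 1368/((-221 - 1*975) - 683)) - 10*(-4) = (39 + 1368/((-221 - 975) - 683)) + 40 = (39 + 1368/(-1196 - 683)) + 40 = (39 + 1368/(-1879)) + 40 = (39 + 1368*(-1/1879)) + 40 = (39 - 1368/1879) + 40 = 71913/1879 + 40 = 147073/1879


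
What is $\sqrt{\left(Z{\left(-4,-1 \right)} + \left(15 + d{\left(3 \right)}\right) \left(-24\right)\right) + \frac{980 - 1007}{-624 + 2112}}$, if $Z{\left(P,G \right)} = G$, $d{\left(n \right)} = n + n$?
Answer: $\frac{i \sqrt{7765159}}{124} \approx 22.473 i$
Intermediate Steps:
$d{\left(n \right)} = 2 n$
$\sqrt{\left(Z{\left(-4,-1 \right)} + \left(15 + d{\left(3 \right)}\right) \left(-24\right)\right) + \frac{980 - 1007}{-624 + 2112}} = \sqrt{\left(-1 + \left(15 + 2 \cdot 3\right) \left(-24\right)\right) + \frac{980 - 1007}{-624 + 2112}} = \sqrt{\left(-1 + \left(15 + 6\right) \left(-24\right)\right) - \frac{27}{1488}} = \sqrt{\left(-1 + 21 \left(-24\right)\right) - \frac{9}{496}} = \sqrt{\left(-1 - 504\right) - \frac{9}{496}} = \sqrt{-505 - \frac{9}{496}} = \sqrt{- \frac{250489}{496}} = \frac{i \sqrt{7765159}}{124}$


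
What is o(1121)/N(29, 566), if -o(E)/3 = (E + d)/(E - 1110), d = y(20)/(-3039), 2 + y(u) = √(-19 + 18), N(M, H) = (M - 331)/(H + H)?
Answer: 1928204086/1682593 - 566*I/1682593 ≈ 1146.0 - 0.00033639*I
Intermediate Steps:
N(M, H) = (-331 + M)/(2*H) (N(M, H) = (-331 + M)/((2*H)) = (-331 + M)*(1/(2*H)) = (-331 + M)/(2*H))
y(u) = -2 + I (y(u) = -2 + √(-19 + 18) = -2 + √(-1) = -2 + I)
d = 2/3039 - I/3039 (d = (-2 + I)/(-3039) = (-2 + I)*(-1/3039) = 2/3039 - I/3039 ≈ 0.00065811 - 0.00032906*I)
o(E) = -3*(2/3039 + E - I/3039)/(-1110 + E) (o(E) = -3*(E + (2/3039 - I/3039))/(E - 1110) = -3*(2/3039 + E - I/3039)/(-1110 + E))
o(1121)/N(29, 566) = ((-2 + I - 3039*1121)/(1013*(-1110 + 1121)))/(((½)*(-331 + 29)/566)) = ((1/1013)*(-2 + I - 3406719)/11)/(((½)*(1/566)*(-302))) = ((1/1013)*(1/11)*(-3406721 + I))/(-151/566) = (-3406721/11143 + I/11143)*(-566/151) = 1928204086/1682593 - 566*I/1682593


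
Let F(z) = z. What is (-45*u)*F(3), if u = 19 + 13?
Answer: -4320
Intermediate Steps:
u = 32
(-45*u)*F(3) = -45*32*3 = -1440*3 = -4320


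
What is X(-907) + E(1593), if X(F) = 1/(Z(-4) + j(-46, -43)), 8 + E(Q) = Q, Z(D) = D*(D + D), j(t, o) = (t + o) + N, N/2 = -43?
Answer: 226654/143 ≈ 1585.0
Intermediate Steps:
N = -86 (N = 2*(-43) = -86)
j(t, o) = -86 + o + t (j(t, o) = (t + o) - 86 = (o + t) - 86 = -86 + o + t)
Z(D) = 2*D² (Z(D) = D*(2*D) = 2*D²)
E(Q) = -8 + Q
X(F) = -1/143 (X(F) = 1/(2*(-4)² + (-86 - 43 - 46)) = 1/(2*16 - 175) = 1/(32 - 175) = 1/(-143) = -1/143)
X(-907) + E(1593) = -1/143 + (-8 + 1593) = -1/143 + 1585 = 226654/143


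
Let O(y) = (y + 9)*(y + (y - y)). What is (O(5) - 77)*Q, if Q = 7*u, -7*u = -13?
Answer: -91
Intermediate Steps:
u = 13/7 (u = -1/7*(-13) = 13/7 ≈ 1.8571)
Q = 13 (Q = 7*(13/7) = 13)
O(y) = y*(9 + y) (O(y) = (9 + y)*(y + 0) = (9 + y)*y = y*(9 + y))
(O(5) - 77)*Q = (5*(9 + 5) - 77)*13 = (5*14 - 77)*13 = (70 - 77)*13 = -7*13 = -91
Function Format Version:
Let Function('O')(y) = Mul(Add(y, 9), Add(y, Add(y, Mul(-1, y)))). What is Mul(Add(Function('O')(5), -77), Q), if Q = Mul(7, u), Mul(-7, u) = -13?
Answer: -91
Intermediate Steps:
u = Rational(13, 7) (u = Mul(Rational(-1, 7), -13) = Rational(13, 7) ≈ 1.8571)
Q = 13 (Q = Mul(7, Rational(13, 7)) = 13)
Function('O')(y) = Mul(y, Add(9, y)) (Function('O')(y) = Mul(Add(9, y), Add(y, 0)) = Mul(Add(9, y), y) = Mul(y, Add(9, y)))
Mul(Add(Function('O')(5), -77), Q) = Mul(Add(Mul(5, Add(9, 5)), -77), 13) = Mul(Add(Mul(5, 14), -77), 13) = Mul(Add(70, -77), 13) = Mul(-7, 13) = -91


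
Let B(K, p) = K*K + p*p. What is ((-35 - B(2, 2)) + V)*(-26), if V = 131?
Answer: -2288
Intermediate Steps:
B(K, p) = K² + p²
((-35 - B(2, 2)) + V)*(-26) = ((-35 - (2² + 2²)) + 131)*(-26) = ((-35 - (4 + 4)) + 131)*(-26) = ((-35 - 1*8) + 131)*(-26) = ((-35 - 8) + 131)*(-26) = (-43 + 131)*(-26) = 88*(-26) = -2288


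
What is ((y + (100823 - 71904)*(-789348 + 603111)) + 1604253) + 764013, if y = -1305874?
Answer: -5384725411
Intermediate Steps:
((y + (100823 - 71904)*(-789348 + 603111)) + 1604253) + 764013 = ((-1305874 + (100823 - 71904)*(-789348 + 603111)) + 1604253) + 764013 = ((-1305874 + 28919*(-186237)) + 1604253) + 764013 = ((-1305874 - 5385787803) + 1604253) + 764013 = (-5387093677 + 1604253) + 764013 = -5385489424 + 764013 = -5384725411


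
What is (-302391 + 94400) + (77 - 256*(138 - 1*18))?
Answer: -238634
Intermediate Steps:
(-302391 + 94400) + (77 - 256*(138 - 1*18)) = -207991 + (77 - 256*(138 - 18)) = -207991 + (77 - 256*120) = -207991 + (77 - 30720) = -207991 - 30643 = -238634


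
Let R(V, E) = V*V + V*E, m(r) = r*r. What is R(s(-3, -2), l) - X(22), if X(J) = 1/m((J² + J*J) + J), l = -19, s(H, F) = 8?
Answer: -86248801/980100 ≈ -88.000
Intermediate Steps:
m(r) = r²
R(V, E) = V² + E*V
X(J) = (J + 2*J²)⁻² (X(J) = 1/(((J² + J*J) + J)²) = 1/(((J² + J²) + J)²) = 1/((2*J² + J)²) = 1/((J + 2*J²)²) = (J + 2*J²)⁻²)
R(s(-3, -2), l) - X(22) = 8*(-19 + 8) - 1/(22²*(1 + 2*22)²) = 8*(-11) - 1/(484*(1 + 44)²) = -88 - 1/(484*45²) = -88 - 1/(484*2025) = -88 - 1*1/980100 = -88 - 1/980100 = -86248801/980100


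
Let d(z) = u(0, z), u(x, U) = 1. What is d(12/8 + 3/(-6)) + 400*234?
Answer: 93601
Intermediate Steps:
d(z) = 1
d(12/8 + 3/(-6)) + 400*234 = 1 + 400*234 = 1 + 93600 = 93601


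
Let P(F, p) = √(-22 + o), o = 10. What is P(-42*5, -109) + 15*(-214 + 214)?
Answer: 2*I*√3 ≈ 3.4641*I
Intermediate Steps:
P(F, p) = 2*I*√3 (P(F, p) = √(-22 + 10) = √(-12) = 2*I*√3)
P(-42*5, -109) + 15*(-214 + 214) = 2*I*√3 + 15*(-214 + 214) = 2*I*√3 + 15*0 = 2*I*√3 + 0 = 2*I*√3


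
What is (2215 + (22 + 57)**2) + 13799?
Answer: 22255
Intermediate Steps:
(2215 + (22 + 57)**2) + 13799 = (2215 + 79**2) + 13799 = (2215 + 6241) + 13799 = 8456 + 13799 = 22255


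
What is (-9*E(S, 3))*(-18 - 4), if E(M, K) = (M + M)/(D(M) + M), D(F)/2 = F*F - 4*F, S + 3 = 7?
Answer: 396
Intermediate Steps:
S = 4 (S = -3 + 7 = 4)
D(F) = -8*F + 2*F**2 (D(F) = 2*(F*F - 4*F) = 2*(F**2 - 4*F) = -8*F + 2*F**2)
E(M, K) = 2*M/(M + 2*M*(-4 + M)) (E(M, K) = (M + M)/(2*M*(-4 + M) + M) = (2*M)/(M + 2*M*(-4 + M)) = 2*M/(M + 2*M*(-4 + M)))
(-9*E(S, 3))*(-18 - 4) = (-18/(-7 + 2*4))*(-18 - 4) = -18/(-7 + 8)*(-22) = -18/1*(-22) = -18*(-22) = 396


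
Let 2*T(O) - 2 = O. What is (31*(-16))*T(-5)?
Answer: 744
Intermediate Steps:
T(O) = 1 + O/2
(31*(-16))*T(-5) = (31*(-16))*(1 + (1/2)*(-5)) = -496*(1 - 5/2) = -496*(-3/2) = 744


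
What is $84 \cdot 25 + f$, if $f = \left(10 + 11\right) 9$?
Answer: $2289$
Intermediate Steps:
$f = 189$ ($f = 21 \cdot 9 = 189$)
$84 \cdot 25 + f = 84 \cdot 25 + 189 = 2100 + 189 = 2289$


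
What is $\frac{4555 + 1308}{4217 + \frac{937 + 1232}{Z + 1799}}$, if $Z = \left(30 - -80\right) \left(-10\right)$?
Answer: $\frac{1366079}{983284} \approx 1.3893$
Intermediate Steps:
$Z = -1100$ ($Z = \left(30 + 80\right) \left(-10\right) = 110 \left(-10\right) = -1100$)
$\frac{4555 + 1308}{4217 + \frac{937 + 1232}{Z + 1799}} = \frac{4555 + 1308}{4217 + \frac{937 + 1232}{-1100 + 1799}} = \frac{5863}{4217 + \frac{2169}{699}} = \frac{5863}{4217 + 2169 \cdot \frac{1}{699}} = \frac{5863}{4217 + \frac{723}{233}} = \frac{5863}{\frac{983284}{233}} = 5863 \cdot \frac{233}{983284} = \frac{1366079}{983284}$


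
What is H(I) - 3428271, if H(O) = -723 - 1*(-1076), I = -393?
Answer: -3427918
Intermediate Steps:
H(O) = 353 (H(O) = -723 + 1076 = 353)
H(I) - 3428271 = 353 - 3428271 = -3427918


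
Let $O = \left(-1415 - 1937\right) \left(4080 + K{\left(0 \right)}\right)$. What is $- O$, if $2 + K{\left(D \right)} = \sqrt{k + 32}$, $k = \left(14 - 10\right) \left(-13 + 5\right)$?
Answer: $13669456$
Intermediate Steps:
$k = -32$ ($k = 4 \left(-8\right) = -32$)
$K{\left(D \right)} = -2$ ($K{\left(D \right)} = -2 + \sqrt{-32 + 32} = -2 + \sqrt{0} = -2 + 0 = -2$)
$O = -13669456$ ($O = \left(-1415 - 1937\right) \left(4080 - 2\right) = \left(-3352\right) 4078 = -13669456$)
$- O = \left(-1\right) \left(-13669456\right) = 13669456$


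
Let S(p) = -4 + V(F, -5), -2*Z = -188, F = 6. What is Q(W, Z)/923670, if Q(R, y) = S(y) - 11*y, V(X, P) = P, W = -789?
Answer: -1043/923670 ≈ -0.0011292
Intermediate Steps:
Z = 94 (Z = -½*(-188) = 94)
S(p) = -9 (S(p) = -4 - 5 = -9)
Q(R, y) = -9 - 11*y
Q(W, Z)/923670 = (-9 - 11*94)/923670 = (-9 - 1034)*(1/923670) = -1043*1/923670 = -1043/923670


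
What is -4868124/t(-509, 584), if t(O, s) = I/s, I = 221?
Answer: -2842984416/221 ≈ -1.2864e+7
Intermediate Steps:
t(O, s) = 221/s
-4868124/t(-509, 584) = -4868124/(221/584) = -4868124/(221*(1/584)) = -4868124/221/584 = -4868124*584/221 = -2842984416/221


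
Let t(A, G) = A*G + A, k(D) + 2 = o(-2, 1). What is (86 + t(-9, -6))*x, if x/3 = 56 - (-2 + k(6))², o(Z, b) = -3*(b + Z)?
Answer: 21615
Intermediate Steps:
o(Z, b) = -3*Z - 3*b (o(Z, b) = -3*(Z + b) = -3*Z - 3*b)
k(D) = 1 (k(D) = -2 + (-3*(-2) - 3*1) = -2 + (6 - 3) = -2 + 3 = 1)
t(A, G) = A + A*G
x = 165 (x = 3*(56 - (-2 + 1)²) = 3*(56 - 1*(-1)²) = 3*(56 - 1*1) = 3*(56 - 1) = 3*55 = 165)
(86 + t(-9, -6))*x = (86 - 9*(1 - 6))*165 = (86 - 9*(-5))*165 = (86 + 45)*165 = 131*165 = 21615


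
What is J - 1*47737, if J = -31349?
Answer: -79086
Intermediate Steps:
J - 1*47737 = -31349 - 1*47737 = -31349 - 47737 = -79086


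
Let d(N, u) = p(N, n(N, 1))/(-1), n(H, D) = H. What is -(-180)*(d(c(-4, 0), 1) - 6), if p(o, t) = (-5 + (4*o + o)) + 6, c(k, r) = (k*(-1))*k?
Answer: 13140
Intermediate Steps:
c(k, r) = -k**2 (c(k, r) = (-k)*k = -k**2)
p(o, t) = 1 + 5*o (p(o, t) = (-5 + 5*o) + 6 = 1 + 5*o)
d(N, u) = -1 - 5*N (d(N, u) = (1 + 5*N)/(-1) = (1 + 5*N)*(-1) = -1 - 5*N)
-(-180)*(d(c(-4, 0), 1) - 6) = -(-180)*((-1 - (-5)*(-4)**2) - 6) = -(-180)*((-1 - (-5)*16) - 6) = -(-180)*((-1 - 5*(-16)) - 6) = -(-180)*((-1 + 80) - 6) = -(-180)*(79 - 6) = -(-180)*73 = -30*(-438) = 13140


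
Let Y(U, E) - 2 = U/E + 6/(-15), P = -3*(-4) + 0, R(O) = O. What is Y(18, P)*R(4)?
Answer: 62/5 ≈ 12.400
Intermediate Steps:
P = 12 (P = 12 + 0 = 12)
Y(U, E) = 8/5 + U/E (Y(U, E) = 2 + (U/E + 6/(-15)) = 2 + (U/E + 6*(-1/15)) = 2 + (U/E - 2/5) = 2 + (-2/5 + U/E) = 8/5 + U/E)
Y(18, P)*R(4) = (8/5 + 18/12)*4 = (8/5 + 18*(1/12))*4 = (8/5 + 3/2)*4 = (31/10)*4 = 62/5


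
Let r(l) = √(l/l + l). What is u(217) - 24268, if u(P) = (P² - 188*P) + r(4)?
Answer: -17975 + √5 ≈ -17973.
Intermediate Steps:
r(l) = √(1 + l)
u(P) = √5 + P² - 188*P (u(P) = (P² - 188*P) + √(1 + 4) = (P² - 188*P) + √5 = √5 + P² - 188*P)
u(217) - 24268 = (√5 + 217² - 188*217) - 24268 = (√5 + 47089 - 40796) - 24268 = (6293 + √5) - 24268 = -17975 + √5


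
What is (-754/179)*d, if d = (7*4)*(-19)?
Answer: 401128/179 ≈ 2240.9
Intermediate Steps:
d = -532 (d = 28*(-19) = -532)
(-754/179)*d = -754/179*(-532) = 401128/179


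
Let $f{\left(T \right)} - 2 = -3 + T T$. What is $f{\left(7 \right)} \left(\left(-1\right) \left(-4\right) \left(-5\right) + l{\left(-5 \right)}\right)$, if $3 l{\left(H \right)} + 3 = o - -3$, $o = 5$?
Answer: $-880$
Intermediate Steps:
$f{\left(T \right)} = -1 + T^{2}$ ($f{\left(T \right)} = 2 + \left(-3 + T T\right) = 2 + \left(-3 + T^{2}\right) = -1 + T^{2}$)
$l{\left(H \right)} = \frac{5}{3}$ ($l{\left(H \right)} = -1 + \frac{5 - -3}{3} = -1 + \frac{5 + 3}{3} = -1 + \frac{1}{3} \cdot 8 = -1 + \frac{8}{3} = \frac{5}{3}$)
$f{\left(7 \right)} \left(\left(-1\right) \left(-4\right) \left(-5\right) + l{\left(-5 \right)}\right) = \left(-1 + 7^{2}\right) \left(\left(-1\right) \left(-4\right) \left(-5\right) + \frac{5}{3}\right) = \left(-1 + 49\right) \left(4 \left(-5\right) + \frac{5}{3}\right) = 48 \left(-20 + \frac{5}{3}\right) = 48 \left(- \frac{55}{3}\right) = -880$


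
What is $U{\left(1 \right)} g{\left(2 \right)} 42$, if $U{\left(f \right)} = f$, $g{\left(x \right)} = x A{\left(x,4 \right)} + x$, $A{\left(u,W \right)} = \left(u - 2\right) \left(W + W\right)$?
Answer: $84$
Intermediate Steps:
$A{\left(u,W \right)} = 2 W \left(-2 + u\right)$ ($A{\left(u,W \right)} = \left(-2 + u\right) 2 W = 2 W \left(-2 + u\right)$)
$g{\left(x \right)} = x + x \left(-16 + 8 x\right)$ ($g{\left(x \right)} = x 2 \cdot 4 \left(-2 + x\right) + x = x \left(-16 + 8 x\right) + x = x + x \left(-16 + 8 x\right)$)
$U{\left(1 \right)} g{\left(2 \right)} 42 = 1 \cdot 2 \left(-15 + 8 \cdot 2\right) 42 = 1 \cdot 2 \left(-15 + 16\right) 42 = 1 \cdot 2 \cdot 1 \cdot 42 = 1 \cdot 2 \cdot 42 = 2 \cdot 42 = 84$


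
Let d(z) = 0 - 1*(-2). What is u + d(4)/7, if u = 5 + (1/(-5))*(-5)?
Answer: 44/7 ≈ 6.2857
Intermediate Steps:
u = 6 (u = 5 + (1*(-⅕))*(-5) = 5 - ⅕*(-5) = 5 + 1 = 6)
d(z) = 2 (d(z) = 0 + 2 = 2)
u + d(4)/7 = 6 + 2/7 = 44/7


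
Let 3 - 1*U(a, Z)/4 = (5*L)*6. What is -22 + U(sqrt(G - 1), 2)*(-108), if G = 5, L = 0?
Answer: -1318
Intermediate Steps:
U(a, Z) = 12 (U(a, Z) = 12 - 4*5*0*6 = 12 - 0*6 = 12 - 4*0 = 12 + 0 = 12)
-22 + U(sqrt(G - 1), 2)*(-108) = -22 + 12*(-108) = -22 - 1296 = -1318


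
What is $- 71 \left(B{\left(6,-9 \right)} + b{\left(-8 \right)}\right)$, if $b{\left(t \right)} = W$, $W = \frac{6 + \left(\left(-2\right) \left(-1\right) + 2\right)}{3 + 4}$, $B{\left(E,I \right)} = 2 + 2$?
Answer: $- \frac{2698}{7} \approx -385.43$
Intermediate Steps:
$B{\left(E,I \right)} = 4$
$W = \frac{10}{7}$ ($W = \frac{6 + \left(2 + 2\right)}{7} = \left(6 + 4\right) \frac{1}{7} = 10 \cdot \frac{1}{7} = \frac{10}{7} \approx 1.4286$)
$b{\left(t \right)} = \frac{10}{7}$
$- 71 \left(B{\left(6,-9 \right)} + b{\left(-8 \right)}\right) = - 71 \left(4 + \frac{10}{7}\right) = \left(-71\right) \frac{38}{7} = - \frac{2698}{7}$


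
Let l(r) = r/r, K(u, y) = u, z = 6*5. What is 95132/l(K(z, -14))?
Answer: 95132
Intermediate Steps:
z = 30
l(r) = 1
95132/l(K(z, -14)) = 95132/1 = 95132*1 = 95132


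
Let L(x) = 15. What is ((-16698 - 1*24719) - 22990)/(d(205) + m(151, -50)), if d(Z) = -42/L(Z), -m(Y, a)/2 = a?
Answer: -107345/162 ≈ -662.62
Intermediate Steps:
m(Y, a) = -2*a
d(Z) = -14/5 (d(Z) = -42/15 = -42*1/15 = -14/5)
((-16698 - 1*24719) - 22990)/(d(205) + m(151, -50)) = ((-16698 - 1*24719) - 22990)/(-14/5 - 2*(-50)) = ((-16698 - 24719) - 22990)/(-14/5 + 100) = (-41417 - 22990)/(486/5) = -64407*5/486 = -107345/162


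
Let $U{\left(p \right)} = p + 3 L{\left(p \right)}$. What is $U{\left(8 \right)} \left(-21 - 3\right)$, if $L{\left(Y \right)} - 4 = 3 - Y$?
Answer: $-120$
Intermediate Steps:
$L{\left(Y \right)} = 7 - Y$ ($L{\left(Y \right)} = 4 - \left(-3 + Y\right) = 7 - Y$)
$U{\left(p \right)} = 21 - 2 p$ ($U{\left(p \right)} = p + 3 \left(7 - p\right) = p - \left(-21 + 3 p\right) = 21 - 2 p$)
$U{\left(8 \right)} \left(-21 - 3\right) = \left(21 - 16\right) \left(-21 - 3\right) = \left(21 - 16\right) \left(-24\right) = 5 \left(-24\right) = -120$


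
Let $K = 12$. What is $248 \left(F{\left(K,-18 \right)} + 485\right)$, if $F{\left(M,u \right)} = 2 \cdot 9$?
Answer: $124744$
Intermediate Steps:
$F{\left(M,u \right)} = 18$
$248 \left(F{\left(K,-18 \right)} + 485\right) = 248 \left(18 + 485\right) = 248 \cdot 503 = 124744$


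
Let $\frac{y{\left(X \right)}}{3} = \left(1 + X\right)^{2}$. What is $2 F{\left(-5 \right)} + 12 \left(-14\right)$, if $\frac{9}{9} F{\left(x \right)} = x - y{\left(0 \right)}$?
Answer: $-184$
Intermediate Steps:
$y{\left(X \right)} = 3 \left(1 + X\right)^{2}$
$F{\left(x \right)} = -3 + x$ ($F{\left(x \right)} = x - 3 \left(1 + 0\right)^{2} = x - 3 \cdot 1^{2} = x - 3 \cdot 1 = x - 3 = -3 + x$)
$2 F{\left(-5 \right)} + 12 \left(-14\right) = 2 \left(-3 - 5\right) + 12 \left(-14\right) = 2 \left(-8\right) - 168 = -16 - 168 = -184$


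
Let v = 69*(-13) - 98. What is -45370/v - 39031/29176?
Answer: 256975855/5806024 ≈ 44.260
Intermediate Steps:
v = -995 (v = -897 - 98 = -995)
-45370/v - 39031/29176 = -45370/(-995) - 39031/29176 = -45370*(-1/995) - 39031*1/29176 = 9074/199 - 39031/29176 = 256975855/5806024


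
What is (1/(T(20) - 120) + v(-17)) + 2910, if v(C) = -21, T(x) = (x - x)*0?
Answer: 346679/120 ≈ 2889.0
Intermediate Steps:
T(x) = 0 (T(x) = 0*0 = 0)
(1/(T(20) - 120) + v(-17)) + 2910 = (1/(0 - 120) - 21) + 2910 = (1/(-120) - 21) + 2910 = (-1/120 - 21) + 2910 = -2521/120 + 2910 = 346679/120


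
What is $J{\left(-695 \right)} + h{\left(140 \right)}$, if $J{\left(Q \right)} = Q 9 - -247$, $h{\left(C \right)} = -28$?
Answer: $-6036$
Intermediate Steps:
$J{\left(Q \right)} = 247 + 9 Q$ ($J{\left(Q \right)} = 9 Q + 247 = 247 + 9 Q$)
$J{\left(-695 \right)} + h{\left(140 \right)} = \left(247 + 9 \left(-695\right)\right) - 28 = \left(247 - 6255\right) - 28 = -6008 - 28 = -6036$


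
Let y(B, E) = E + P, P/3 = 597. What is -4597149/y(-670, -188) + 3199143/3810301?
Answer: -17511393205620/6107912503 ≈ -2867.0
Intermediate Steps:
P = 1791 (P = 3*597 = 1791)
y(B, E) = 1791 + E (y(B, E) = E + 1791 = 1791 + E)
-4597149/y(-670, -188) + 3199143/3810301 = -4597149/(1791 - 188) + 3199143/3810301 = -4597149/1603 + 3199143*(1/3810301) = -4597149*1/1603 + 3199143/3810301 = -4597149/1603 + 3199143/3810301 = -17511393205620/6107912503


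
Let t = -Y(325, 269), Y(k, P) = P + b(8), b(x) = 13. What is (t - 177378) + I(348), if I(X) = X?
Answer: -177312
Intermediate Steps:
Y(k, P) = 13 + P (Y(k, P) = P + 13 = 13 + P)
t = -282 (t = -(13 + 269) = -1*282 = -282)
(t - 177378) + I(348) = (-282 - 177378) + 348 = -177660 + 348 = -177312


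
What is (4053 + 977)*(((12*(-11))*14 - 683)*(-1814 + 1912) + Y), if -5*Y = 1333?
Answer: -1248972138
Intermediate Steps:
Y = -1333/5 (Y = -1/5*1333 = -1333/5 ≈ -266.60)
(4053 + 977)*(((12*(-11))*14 - 683)*(-1814 + 1912) + Y) = (4053 + 977)*(((12*(-11))*14 - 683)*(-1814 + 1912) - 1333/5) = 5030*((-132*14 - 683)*98 - 1333/5) = 5030*((-1848 - 683)*98 - 1333/5) = 5030*(-2531*98 - 1333/5) = 5030*(-248038 - 1333/5) = 5030*(-1241523/5) = -1248972138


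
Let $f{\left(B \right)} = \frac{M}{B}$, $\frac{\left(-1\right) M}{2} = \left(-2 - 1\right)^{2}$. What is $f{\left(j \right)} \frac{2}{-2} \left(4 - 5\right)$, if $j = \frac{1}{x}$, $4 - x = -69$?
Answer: $-1314$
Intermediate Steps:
$x = 73$ ($x = 4 - -69 = 4 + 69 = 73$)
$M = -18$ ($M = - 2 \left(-2 - 1\right)^{2} = - 2 \left(-3\right)^{2} = \left(-2\right) 9 = -18$)
$j = \frac{1}{73} \approx 0.013699$
$f{\left(B \right)} = - \frac{18}{B}$
$f{\left(j \right)} \frac{2}{-2} \left(4 - 5\right) = - 18 \frac{1}{\frac{1}{73}} \frac{2}{-2} \left(4 - 5\right) = \left(-18\right) 73 \cdot 2 \left(- \frac{1}{2}\right) \left(-1\right) = - 1314 \left(\left(-1\right) \left(-1\right)\right) = \left(-1314\right) 1 = -1314$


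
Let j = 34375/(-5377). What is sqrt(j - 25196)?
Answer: I*sqrt(728654836659)/5377 ≈ 158.75*I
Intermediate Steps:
j = -34375/5377 (j = 34375*(-1/5377) = -34375/5377 ≈ -6.3930)
sqrt(j - 25196) = sqrt(-34375/5377 - 25196) = sqrt(-135513267/5377) = I*sqrt(728654836659)/5377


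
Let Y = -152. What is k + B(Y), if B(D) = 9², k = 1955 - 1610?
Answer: 426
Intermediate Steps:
k = 345
B(D) = 81
k + B(Y) = 345 + 81 = 426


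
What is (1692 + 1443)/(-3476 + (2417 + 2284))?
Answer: 627/245 ≈ 2.5592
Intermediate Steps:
(1692 + 1443)/(-3476 + (2417 + 2284)) = 3135/(-3476 + 4701) = 3135/1225 = 3135*(1/1225) = 627/245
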